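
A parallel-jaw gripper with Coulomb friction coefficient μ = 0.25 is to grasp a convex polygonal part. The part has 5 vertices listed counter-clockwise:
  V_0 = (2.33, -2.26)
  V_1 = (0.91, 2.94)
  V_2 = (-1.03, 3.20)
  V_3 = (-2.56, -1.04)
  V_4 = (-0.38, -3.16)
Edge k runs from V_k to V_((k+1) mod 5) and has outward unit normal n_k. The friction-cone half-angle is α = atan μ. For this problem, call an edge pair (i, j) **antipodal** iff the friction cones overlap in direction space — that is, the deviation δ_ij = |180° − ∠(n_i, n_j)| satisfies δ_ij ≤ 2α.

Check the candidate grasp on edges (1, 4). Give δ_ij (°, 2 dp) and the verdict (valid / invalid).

δ = 26.00°, valid

α = atan 0.25 = 14.04°;  2α = 28.07°
edge 1: e_1 = (-1.94, +0.26);  n_1 = (+0.1328, +0.9911)
edge 4: e_4 = (+2.71, +0.90);  n_4 = (+0.3152, -0.9490)
∠(n_1, n_4) = 154.00°
δ = |180° − 154.00°| = 26.00°
26.00° ≤ 2α = 28.07°  →  valid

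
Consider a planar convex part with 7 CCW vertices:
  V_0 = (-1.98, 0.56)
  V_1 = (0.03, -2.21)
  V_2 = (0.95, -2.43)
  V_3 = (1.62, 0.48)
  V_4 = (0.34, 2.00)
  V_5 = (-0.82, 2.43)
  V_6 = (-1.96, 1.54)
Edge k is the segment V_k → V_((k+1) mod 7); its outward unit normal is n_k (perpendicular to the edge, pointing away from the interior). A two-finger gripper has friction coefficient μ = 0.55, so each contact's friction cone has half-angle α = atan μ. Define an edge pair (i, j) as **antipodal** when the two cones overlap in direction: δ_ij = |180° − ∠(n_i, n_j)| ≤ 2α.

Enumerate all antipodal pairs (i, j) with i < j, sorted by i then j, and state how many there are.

α = atan 0.55 = 28.81°;  2α = 57.62°
n_0 = (-0.8094, -0.5873)
n_1 = (-0.2326, -0.9726)
n_2 = (+0.9745, -0.2244)
n_3 = (+0.7649, +0.6441)
n_4 = (+0.3476, +0.9377)
n_5 = (-0.6154, +0.7882)
n_6 = (-0.9998, +0.0204)
  (0,1): δ = 139.41°  ·
  (0,2): δ = 48.93°  ✓
  (0,3): δ = 4.14°  ✓
  (0,4): δ = 33.69°  ✓
  (0,5): δ = 92.01°  ·
  (0,6): δ = 142.87°  ·
  (1,2): δ = 89.52°  ·
  (1,3): δ = 36.45°  ✓
  (1,4): δ = 6.89°  ✓
  (1,5): δ = 51.43°  ✓
  (1,6): δ = 102.28°  ·
  (2,3): δ = 126.93°  ·
  (2,4): δ = 97.37°  ·
  (2,5): δ = 39.05°  ✓
  (2,6): δ = 11.80°  ✓
  (3,4): δ = 150.44°  ·
  (3,5): δ = 92.12°  ·
  (3,6): δ = 41.27°  ✓
  (4,5): δ = 121.68°  ·
  (4,6): δ = 70.83°  ·
  (5,6): δ = 129.15°  ·
antipodal pairs: 9

count = 9; pairs: (0,2), (0,3), (0,4), (1,3), (1,4), (1,5), (2,5), (2,6), (3,6)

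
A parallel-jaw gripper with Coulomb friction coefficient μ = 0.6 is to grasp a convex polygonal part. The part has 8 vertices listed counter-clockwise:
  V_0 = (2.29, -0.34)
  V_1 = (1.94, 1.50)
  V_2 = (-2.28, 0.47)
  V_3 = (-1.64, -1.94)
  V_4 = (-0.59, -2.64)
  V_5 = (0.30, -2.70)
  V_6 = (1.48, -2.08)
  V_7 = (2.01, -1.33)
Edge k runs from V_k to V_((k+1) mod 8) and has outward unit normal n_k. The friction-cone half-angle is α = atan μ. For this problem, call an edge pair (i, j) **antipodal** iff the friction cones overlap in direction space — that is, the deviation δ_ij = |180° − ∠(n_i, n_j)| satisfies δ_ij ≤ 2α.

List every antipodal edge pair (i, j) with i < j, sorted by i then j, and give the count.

count = 9; pairs: (0,2), (0,3), (1,3), (1,4), (1,5), (1,6), (1,7), (2,6), (2,7)

α = atan 0.6 = 30.96°;  2α = 61.93°
n_0 = (+0.9824, +0.1869)
n_1 = (-0.2371, +0.9715)
n_2 = (-0.9665, -0.2567)
n_3 = (-0.5547, -0.8321)
n_4 = (-0.0673, -0.9977)
n_5 = (+0.4651, -0.8852)
n_6 = (+0.8167, -0.5771)
n_7 = (+0.9623, -0.2722)
  (0,1): δ = 87.05°  ·
  (0,2): δ = 4.10°  ✓
  (0,3): δ = 45.54°  ✓
  (0,4): δ = 75.37°  ·
  (0,5): δ = 106.95°  ·
  (0,6): δ = 133.98°  ·
  (0,7): δ = 153.44°  ·
  (1,2): δ = 88.84°  ·
  (1,3): δ = 47.41°  ✓
  (1,4): δ = 17.57°  ✓
  (1,5): δ = 14.00°  ✓
  (1,6): δ = 41.04°  ✓
  (1,7): δ = 60.49°  ✓
  (2,3): δ = 138.56°  ·
  (2,4): δ = 108.73°  ·
  (2,5): δ = 77.15°  ·
  (2,6): δ = 50.12°  ✓
  (2,7): δ = 30.66°  ✓
  (3,4): δ = 150.17°  ·
  (3,5): δ = 118.59°  ·
  (3,6): δ = 91.56°  ·
  (3,7): δ = 72.10°  ·
  (4,5): δ = 148.42°  ·
  (4,6): δ = 121.39°  ·
  (4,7): δ = 101.94°  ·
  (5,6): δ = 152.97°  ·
  (5,7): δ = 133.51°  ·
  (6,7): δ = 160.54°  ·
antipodal pairs: 9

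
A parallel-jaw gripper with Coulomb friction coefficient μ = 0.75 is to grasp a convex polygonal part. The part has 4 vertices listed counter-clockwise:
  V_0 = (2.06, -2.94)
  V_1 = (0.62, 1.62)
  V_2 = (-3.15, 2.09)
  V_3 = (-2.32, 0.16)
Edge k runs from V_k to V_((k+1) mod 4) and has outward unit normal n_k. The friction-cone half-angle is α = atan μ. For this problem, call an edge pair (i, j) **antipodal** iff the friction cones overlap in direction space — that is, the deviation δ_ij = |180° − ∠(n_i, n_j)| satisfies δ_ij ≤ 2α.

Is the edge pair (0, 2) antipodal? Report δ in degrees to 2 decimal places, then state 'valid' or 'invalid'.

δ = 5.74°, valid

α = atan 0.75 = 36.87°;  2α = 73.74°
edge 0: e_0 = (-1.44, +4.56);  n_0 = (+0.9536, +0.3011)
edge 2: e_2 = (+0.83, -1.93);  n_2 = (-0.9187, -0.3951)
∠(n_0, n_2) = 174.26°
δ = |180° − 174.26°| = 5.74°
5.74° ≤ 2α = 73.74°  →  valid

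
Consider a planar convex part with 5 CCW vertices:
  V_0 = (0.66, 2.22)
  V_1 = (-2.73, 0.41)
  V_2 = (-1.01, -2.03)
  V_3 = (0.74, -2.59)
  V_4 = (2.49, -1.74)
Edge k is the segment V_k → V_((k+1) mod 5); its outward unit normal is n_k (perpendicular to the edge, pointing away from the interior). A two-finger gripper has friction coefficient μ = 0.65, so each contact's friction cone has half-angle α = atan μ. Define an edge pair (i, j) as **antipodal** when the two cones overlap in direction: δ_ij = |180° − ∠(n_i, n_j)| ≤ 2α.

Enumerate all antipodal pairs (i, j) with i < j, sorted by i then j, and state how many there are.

count = 4; pairs: (0,2), (0,3), (1,4), (2,4)

α = atan 0.65 = 33.02°;  2α = 66.05°
n_0 = (-0.4710, +0.8821)
n_1 = (-0.8173, -0.5762)
n_2 = (-0.3048, -0.9524)
n_3 = (+0.4369, -0.8995)
n_4 = (+0.9078, +0.4195)
  (0,1): δ = 82.92°  ·
  (0,2): δ = 45.84°  ✓
  (0,3): δ = 2.19°  ✓
  (0,4): δ = 86.70°  ·
  (1,2): δ = 142.93°  ·
  (1,3): δ = 99.27°  ·
  (1,4): δ = 10.38°  ✓
  (2,3): δ = 136.35°  ·
  (2,4): δ = 47.45°  ✓
  (3,4): δ = 91.10°  ·
antipodal pairs: 4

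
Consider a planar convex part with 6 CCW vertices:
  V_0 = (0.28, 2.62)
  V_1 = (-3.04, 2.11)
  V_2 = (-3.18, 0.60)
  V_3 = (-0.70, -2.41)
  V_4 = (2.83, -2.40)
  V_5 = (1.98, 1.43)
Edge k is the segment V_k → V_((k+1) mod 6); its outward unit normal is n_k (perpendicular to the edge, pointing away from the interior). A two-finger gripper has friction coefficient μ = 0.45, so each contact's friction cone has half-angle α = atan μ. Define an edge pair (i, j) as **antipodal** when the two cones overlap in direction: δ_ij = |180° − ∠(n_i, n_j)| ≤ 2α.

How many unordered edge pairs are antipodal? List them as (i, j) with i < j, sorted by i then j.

count = 5; pairs: (0,3), (1,4), (2,4), (2,5), (3,5)

α = atan 0.45 = 24.23°;  2α = 48.46°
n_0 = (-0.1518, +0.9884)
n_1 = (-0.9957, +0.0923)
n_2 = (-0.7718, -0.6359)
n_3 = (+0.0028, -1.0000)
n_4 = (+0.9762, +0.2167)
n_5 = (+0.5735, +0.8192)
  (0,1): δ = 104.03°  ·
  (0,2): δ = 59.25°  ·
  (0,3): δ = 8.57°  ✓
  (0,4): δ = 93.78°  ·
  (0,5): δ = 136.27°  ·
  (1,2): δ = 135.22°  ·
  (1,3): δ = 84.54°  ·
  (1,4): δ = 17.81°  ✓
  (1,5): δ = 60.31°  ·
  (2,3): δ = 129.32°  ·
  (2,4): δ = 26.97°  ✓
  (2,5): δ = 15.52°  ✓
  (3,4): δ = 77.65°  ·
  (3,5): δ = 35.15°  ✓
  (4,5): δ = 137.50°  ·
antipodal pairs: 5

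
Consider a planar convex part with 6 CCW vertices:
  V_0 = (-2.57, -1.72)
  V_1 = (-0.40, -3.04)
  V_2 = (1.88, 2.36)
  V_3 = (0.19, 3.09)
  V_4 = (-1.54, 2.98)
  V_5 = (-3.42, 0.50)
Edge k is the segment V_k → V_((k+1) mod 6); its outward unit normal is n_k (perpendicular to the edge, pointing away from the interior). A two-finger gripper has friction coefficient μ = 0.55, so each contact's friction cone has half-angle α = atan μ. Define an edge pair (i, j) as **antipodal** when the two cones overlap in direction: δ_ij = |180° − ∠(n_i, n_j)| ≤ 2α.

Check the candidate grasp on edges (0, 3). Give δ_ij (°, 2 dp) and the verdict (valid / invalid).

α = atan 0.55 = 28.81°;  2α = 57.62°
edge 0: e_0 = (+2.17, -1.32);  n_0 = (-0.5197, -0.8544)
edge 3: e_3 = (-1.73, -0.11);  n_3 = (-0.0635, +0.9980)
∠(n_0, n_3) = 145.05°
δ = |180° − 145.05°| = 34.95°
34.95° ≤ 2α = 57.62°  →  valid

δ = 34.95°, valid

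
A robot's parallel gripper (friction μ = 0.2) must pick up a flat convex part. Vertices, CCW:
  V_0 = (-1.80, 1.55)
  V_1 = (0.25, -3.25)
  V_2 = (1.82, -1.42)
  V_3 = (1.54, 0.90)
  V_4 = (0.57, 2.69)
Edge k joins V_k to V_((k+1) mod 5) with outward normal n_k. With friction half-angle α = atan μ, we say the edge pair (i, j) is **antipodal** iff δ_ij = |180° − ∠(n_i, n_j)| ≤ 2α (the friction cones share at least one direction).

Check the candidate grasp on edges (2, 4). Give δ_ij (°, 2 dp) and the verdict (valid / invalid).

α = atan 0.2 = 11.31°;  2α = 22.62°
edge 2: e_2 = (-0.28, +2.32);  n_2 = (+0.9928, +0.1198)
edge 4: e_4 = (-2.37, -1.14);  n_4 = (-0.4335, +0.9012)
∠(n_2, n_4) = 108.81°
δ = |180° − 108.81°| = 71.19°
71.19° > 2α = 22.62°  →  invalid

δ = 71.19°, invalid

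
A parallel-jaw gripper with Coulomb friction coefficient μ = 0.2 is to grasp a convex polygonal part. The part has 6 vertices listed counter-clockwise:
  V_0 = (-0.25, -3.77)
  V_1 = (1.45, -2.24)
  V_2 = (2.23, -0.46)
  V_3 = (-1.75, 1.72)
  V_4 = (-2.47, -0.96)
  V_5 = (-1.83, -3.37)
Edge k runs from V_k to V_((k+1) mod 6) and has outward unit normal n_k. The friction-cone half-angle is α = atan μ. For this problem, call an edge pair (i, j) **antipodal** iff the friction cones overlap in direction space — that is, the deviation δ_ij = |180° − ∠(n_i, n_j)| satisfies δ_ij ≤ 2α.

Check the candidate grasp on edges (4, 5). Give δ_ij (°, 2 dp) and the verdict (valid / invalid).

δ = 119.08°, invalid

α = atan 0.2 = 11.31°;  2α = 22.62°
edge 4: e_4 = (+0.64, -2.41);  n_4 = (-0.9665, -0.2567)
edge 5: e_5 = (+1.58, -0.40);  n_5 = (-0.2454, -0.9694)
∠(n_4, n_5) = 60.92°
δ = |180° − 60.92°| = 119.08°
119.08° > 2α = 22.62°  →  invalid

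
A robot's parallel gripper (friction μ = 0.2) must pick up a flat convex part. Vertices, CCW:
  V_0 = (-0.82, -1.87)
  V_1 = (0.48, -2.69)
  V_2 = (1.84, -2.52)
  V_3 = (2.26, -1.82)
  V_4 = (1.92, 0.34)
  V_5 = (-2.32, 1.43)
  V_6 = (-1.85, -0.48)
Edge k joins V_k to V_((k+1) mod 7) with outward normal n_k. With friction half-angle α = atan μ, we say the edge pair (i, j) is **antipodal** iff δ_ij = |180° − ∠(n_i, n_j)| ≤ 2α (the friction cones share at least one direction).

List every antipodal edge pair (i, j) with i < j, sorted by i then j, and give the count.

α = atan 0.2 = 11.31°;  2α = 22.62°
n_0 = (-0.5335, -0.8458)
n_1 = (+0.1240, -0.9923)
n_2 = (+0.8575, -0.5145)
n_3 = (+0.9878, +0.1555)
n_4 = (+0.2490, +0.9685)
n_5 = (-0.9710, -0.2389)
n_6 = (-0.8035, -0.5954)
  (0,1): δ = 140.63°  ·
  (0,2): δ = 88.72°  ·
  (0,3): δ = 48.81°  ·
  (0,4): δ = 17.83°  ✓
  (0,5): δ = 136.07°  ·
  (0,6): δ = 158.78°  ·
  (1,2): δ = 128.09°  ·
  (1,3): δ = 88.18°  ·
  (1,4): δ = 21.54°  ✓
  (1,5): δ = 96.70°  ·
  (1,6): δ = 119.41°  ·
  (2,3): δ = 140.09°  ·
  (2,4): δ = 73.45°  ·
  (2,5): δ = 44.79°  ·
  (2,6): δ = 67.50°  ·
  (3,4): δ = 113.36°  ·
  (3,5): δ = 4.88°  ✓
  (3,6): δ = 27.59°  ·
  (4,5): δ = 61.76°  ·
  (4,6): δ = 39.04°  ·
  (5,6): δ = 157.29°  ·
antipodal pairs: 3

count = 3; pairs: (0,4), (1,4), (3,5)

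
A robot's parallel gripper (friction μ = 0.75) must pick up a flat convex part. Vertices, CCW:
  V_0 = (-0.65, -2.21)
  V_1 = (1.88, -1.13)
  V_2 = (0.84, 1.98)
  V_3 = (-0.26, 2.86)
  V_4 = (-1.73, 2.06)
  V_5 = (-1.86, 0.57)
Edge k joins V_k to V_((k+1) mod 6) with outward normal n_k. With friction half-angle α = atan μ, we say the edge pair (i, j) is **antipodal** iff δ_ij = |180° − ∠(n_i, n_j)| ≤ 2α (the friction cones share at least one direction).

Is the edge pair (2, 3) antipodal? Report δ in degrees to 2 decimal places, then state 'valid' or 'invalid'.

α = atan 0.75 = 36.87°;  2α = 73.74°
edge 2: e_2 = (-1.10, +0.88);  n_2 = (+0.6247, +0.7809)
edge 3: e_3 = (-1.47, -0.80);  n_3 = (-0.4780, +0.8784)
∠(n_2, n_3) = 67.22°
δ = |180° − 67.22°| = 112.78°
112.78° > 2α = 73.74°  →  invalid

δ = 112.78°, invalid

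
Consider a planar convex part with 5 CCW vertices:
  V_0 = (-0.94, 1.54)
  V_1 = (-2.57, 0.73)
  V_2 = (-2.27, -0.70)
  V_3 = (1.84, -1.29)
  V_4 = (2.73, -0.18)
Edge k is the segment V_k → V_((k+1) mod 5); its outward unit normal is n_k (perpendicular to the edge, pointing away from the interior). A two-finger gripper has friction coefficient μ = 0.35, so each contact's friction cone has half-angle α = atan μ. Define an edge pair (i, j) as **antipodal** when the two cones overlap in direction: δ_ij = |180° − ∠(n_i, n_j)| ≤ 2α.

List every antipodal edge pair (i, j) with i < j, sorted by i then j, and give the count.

count = 3; pairs: (0,2), (0,3), (2,4)

α = atan 0.35 = 19.29°;  2α = 38.58°
n_0 = (-0.4450, +0.8955)
n_1 = (-0.9787, -0.2053)
n_2 = (-0.1421, -0.9899)
n_3 = (+0.7802, -0.6256)
n_4 = (+0.4244, +0.9055)
  (0,1): δ = 104.58°  ·
  (0,2): δ = 34.59°  ✓
  (0,3): δ = 24.85°  ✓
  (0,4): δ = 128.46°  ·
  (1,2): δ = 110.02°  ·
  (1,3): δ = 50.57°  ·
  (1,4): δ = 53.04°  ·
  (2,3): δ = 120.55°  ·
  (2,4): δ = 16.94°  ✓
  (3,4): δ = 76.39°  ·
antipodal pairs: 3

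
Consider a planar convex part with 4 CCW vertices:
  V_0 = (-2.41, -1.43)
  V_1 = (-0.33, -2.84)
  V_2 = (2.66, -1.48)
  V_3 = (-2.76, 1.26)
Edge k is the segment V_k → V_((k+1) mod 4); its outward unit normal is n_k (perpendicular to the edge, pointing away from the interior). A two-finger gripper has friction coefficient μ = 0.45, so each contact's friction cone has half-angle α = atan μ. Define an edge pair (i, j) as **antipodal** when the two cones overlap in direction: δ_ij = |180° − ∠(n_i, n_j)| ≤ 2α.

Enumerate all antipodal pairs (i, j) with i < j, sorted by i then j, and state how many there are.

count = 1; pairs: (0,2)

α = atan 0.45 = 24.23°;  2α = 48.46°
n_0 = (-0.5611, -0.8277)
n_1 = (+0.4140, -0.9103)
n_2 = (+0.4512, +0.8924)
n_3 = (-0.9916, -0.1290)
  (0,1): δ = 121.41°  ·
  (0,2): δ = 7.31°  ✓
  (0,3): δ = 131.55°  ·
  (1,2): δ = 51.28°  ·
  (1,3): δ = 72.95°  ·
  (2,3): δ = 55.77°  ·
antipodal pairs: 1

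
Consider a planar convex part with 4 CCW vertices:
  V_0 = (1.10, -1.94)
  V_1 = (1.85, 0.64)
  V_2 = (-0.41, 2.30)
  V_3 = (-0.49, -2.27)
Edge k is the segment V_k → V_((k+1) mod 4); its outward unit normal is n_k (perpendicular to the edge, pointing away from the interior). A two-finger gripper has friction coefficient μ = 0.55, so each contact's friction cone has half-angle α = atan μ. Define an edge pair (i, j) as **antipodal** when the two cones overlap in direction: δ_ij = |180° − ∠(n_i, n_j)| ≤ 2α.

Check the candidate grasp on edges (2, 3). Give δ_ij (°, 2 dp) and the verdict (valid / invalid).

α = atan 0.55 = 28.81°;  2α = 57.62°
edge 2: e_2 = (-0.08, -4.57);  n_2 = (-0.9998, +0.0175)
edge 3: e_3 = (+1.59, +0.33);  n_3 = (+0.2032, -0.9791)
∠(n_2, n_3) = 102.73°
δ = |180° − 102.73°| = 77.27°
77.27° > 2α = 57.62°  →  invalid

δ = 77.27°, invalid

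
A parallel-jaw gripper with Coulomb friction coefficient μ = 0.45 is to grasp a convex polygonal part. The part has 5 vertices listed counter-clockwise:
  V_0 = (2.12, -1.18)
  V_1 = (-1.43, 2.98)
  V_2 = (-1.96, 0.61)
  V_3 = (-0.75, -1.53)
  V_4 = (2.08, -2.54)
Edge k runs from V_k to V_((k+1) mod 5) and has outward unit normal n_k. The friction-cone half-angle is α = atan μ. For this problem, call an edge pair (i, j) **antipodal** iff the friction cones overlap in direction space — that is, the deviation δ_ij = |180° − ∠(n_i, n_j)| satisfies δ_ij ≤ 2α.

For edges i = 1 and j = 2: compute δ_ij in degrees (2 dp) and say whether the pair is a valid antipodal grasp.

α = atan 0.45 = 24.23°;  2α = 48.46°
edge 1: e_1 = (-0.53, -2.37);  n_1 = (-0.9759, +0.2182)
edge 2: e_2 = (+1.21, -2.14);  n_2 = (-0.8705, -0.4922)
∠(n_1, n_2) = 42.09°
δ = |180° − 42.09°| = 137.91°
137.91° > 2α = 48.46°  →  invalid

δ = 137.91°, invalid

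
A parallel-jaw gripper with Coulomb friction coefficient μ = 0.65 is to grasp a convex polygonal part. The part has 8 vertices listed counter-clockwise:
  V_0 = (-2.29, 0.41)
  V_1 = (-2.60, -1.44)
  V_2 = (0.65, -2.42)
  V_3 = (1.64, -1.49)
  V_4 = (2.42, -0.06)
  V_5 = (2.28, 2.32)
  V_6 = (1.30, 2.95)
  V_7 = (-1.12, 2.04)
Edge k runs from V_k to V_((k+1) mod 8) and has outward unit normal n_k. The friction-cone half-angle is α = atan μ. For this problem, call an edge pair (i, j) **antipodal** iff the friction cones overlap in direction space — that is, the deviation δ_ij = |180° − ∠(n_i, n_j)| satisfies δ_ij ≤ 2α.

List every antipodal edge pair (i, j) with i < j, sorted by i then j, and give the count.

count = 10; pairs: (0,2), (0,3), (0,4), (1,5), (1,6), (2,6), (2,7), (3,6), (3,7), (4,7)

α = atan 0.65 = 33.02°;  2α = 66.05°
n_0 = (-0.9862, +0.1653)
n_1 = (-0.2887, -0.9574)
n_2 = (+0.6847, -0.7288)
n_3 = (+0.8779, -0.4789)
n_4 = (+0.9983, +0.0587)
n_5 = (+0.5408, +0.8412)
n_6 = (-0.3520, +0.9360)
n_7 = (-0.8124, +0.5831)
  (0,1): δ = 97.27°  ·
  (0,2): δ = 37.28°  ✓
  (0,3): δ = 19.10°  ✓
  (0,4): δ = 12.88°  ✓
  (0,5): δ = 66.78°  ·
  (0,6): δ = 120.12°  ·
  (0,7): δ = 153.84°  ·
  (1,2): δ = 120.01°  ·
  (1,3): δ = 101.83°  ·
  (1,4): δ = 69.85°  ·
  (1,5): δ = 15.96°  ✓
  (1,6): δ = 37.39°  ✓
  (1,7): δ = 71.11°  ·
  (2,3): δ = 161.82°  ·
  (2,4): δ = 129.84°  ·
  (2,5): δ = 75.95°  ·
  (2,6): δ = 22.60°  ✓
  (2,7): δ = 11.12°  ✓
  (3,4): δ = 148.02°  ·
  (3,5): δ = 94.12°  ·
  (3,6): δ = 40.78°  ✓
  (3,7): δ = 7.06°  ✓
  (4,5): δ = 126.10°  ·
  (4,6): δ = 72.76°  ·
  (4,7): δ = 39.04°  ✓
  (5,6): δ = 126.66°  ·
  (5,7): δ = 92.94°  ·
  (6,7): δ = 146.28°  ·
antipodal pairs: 10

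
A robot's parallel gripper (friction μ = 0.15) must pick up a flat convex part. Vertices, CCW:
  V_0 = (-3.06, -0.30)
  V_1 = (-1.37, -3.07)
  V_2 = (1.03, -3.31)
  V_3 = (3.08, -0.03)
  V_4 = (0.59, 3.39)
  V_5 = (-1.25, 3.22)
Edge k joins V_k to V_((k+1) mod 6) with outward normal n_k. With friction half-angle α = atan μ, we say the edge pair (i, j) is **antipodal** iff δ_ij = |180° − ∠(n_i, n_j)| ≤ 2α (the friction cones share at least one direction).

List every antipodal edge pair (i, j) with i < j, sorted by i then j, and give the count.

count = 3; pairs: (0,3), (1,4), (2,5)

α = atan 0.15 = 8.53°;  2α = 17.06°
n_0 = (-0.8537, -0.5208)
n_1 = (-0.0995, -0.9950)
n_2 = (+0.8480, -0.5300)
n_3 = (+0.8084, +0.5886)
n_4 = (-0.0920, +0.9958)
n_5 = (-0.8893, +0.4573)
  (0,1): δ = 127.10°  ·
  (0,2): δ = 63.39°  ·
  (0,3): δ = 4.67°  ✓
  (0,4): δ = 63.89°  ·
  (0,5): δ = 121.40°  ·
  (1,2): δ = 116.29°  ·
  (1,3): δ = 48.23°  ·
  (1,4): δ = 10.99°  ✓
  (1,5): δ = 68.50°  ·
  (2,3): δ = 111.94°  ·
  (2,4): δ = 52.72°  ·
  (2,5): δ = 4.79°  ✓
  (3,4): δ = 120.78°  ·
  (3,5): δ = 63.27°  ·
  (4,5): δ = 122.49°  ·
antipodal pairs: 3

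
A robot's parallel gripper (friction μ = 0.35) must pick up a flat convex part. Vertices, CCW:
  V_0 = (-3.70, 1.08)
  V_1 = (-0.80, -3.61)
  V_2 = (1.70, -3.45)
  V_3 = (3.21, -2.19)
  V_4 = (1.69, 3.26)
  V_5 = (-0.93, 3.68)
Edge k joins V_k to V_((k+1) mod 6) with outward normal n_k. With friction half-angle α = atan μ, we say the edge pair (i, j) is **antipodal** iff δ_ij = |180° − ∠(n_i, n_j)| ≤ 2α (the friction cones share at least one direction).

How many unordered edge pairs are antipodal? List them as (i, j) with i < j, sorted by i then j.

α = atan 0.35 = 19.29°;  2α = 38.58°
n_0 = (-0.8505, -0.5259)
n_1 = (+0.0639, -0.9980)
n_2 = (+0.6407, -0.7678)
n_3 = (+0.9632, +0.2686)
n_4 = (+0.1583, +0.9874)
n_5 = (-0.6844, +0.7291)
  (0,1): δ = 118.07°  ·
  (0,2): δ = 81.89°  ·
  (0,3): δ = 16.15°  ✓
  (0,4): δ = 49.16°  ·
  (0,5): δ = 101.46°  ·
  (1,2): δ = 143.82°  ·
  (1,3): δ = 78.08°  ·
  (1,4): δ = 12.77°  ✓
  (1,5): δ = 39.52°  ·
  (2,3): δ = 114.26°  ·
  (2,4): δ = 48.95°  ·
  (2,5): δ = 3.34°  ✓
  (3,4): δ = 114.69°  ·
  (3,5): δ = 62.40°  ·
  (4,5): δ = 127.71°  ·
antipodal pairs: 3

count = 3; pairs: (0,3), (1,4), (2,5)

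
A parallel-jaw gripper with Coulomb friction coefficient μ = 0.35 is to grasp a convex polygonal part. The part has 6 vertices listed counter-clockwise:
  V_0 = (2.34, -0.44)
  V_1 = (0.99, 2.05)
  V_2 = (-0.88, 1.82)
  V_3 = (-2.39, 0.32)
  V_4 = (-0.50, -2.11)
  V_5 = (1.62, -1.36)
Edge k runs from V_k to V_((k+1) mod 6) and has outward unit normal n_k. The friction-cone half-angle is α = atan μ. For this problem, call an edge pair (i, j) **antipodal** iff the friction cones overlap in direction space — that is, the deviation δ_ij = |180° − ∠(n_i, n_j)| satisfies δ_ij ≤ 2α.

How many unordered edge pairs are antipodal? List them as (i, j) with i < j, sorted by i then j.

α = atan 0.35 = 19.29°;  2α = 38.58°
n_0 = (+0.8791, +0.4766)
n_1 = (-0.1221, +0.9925)
n_2 = (-0.7048, +0.7095)
n_3 = (-0.7894, -0.6139)
n_4 = (+0.3335, -0.9427)
n_5 = (+0.7875, -0.6163)
  (0,1): δ = 111.45°  ·
  (0,2): δ = 73.66°  ·
  (0,3): δ = 9.41°  ✓
  (0,4): δ = 81.02°  ·
  (0,5): δ = 113.49°  ·
  (1,2): δ = 142.20°  ·
  (1,3): δ = 59.14°  ·
  (1,4): δ = 12.47°  ✓
  (1,5): δ = 44.94°  ·
  (2,3): δ = 96.93°  ·
  (2,4): δ = 25.33°  ✓
  (2,5): δ = 7.14°  ✓
  (3,4): δ = 108.39°  ·
  (3,5): δ = 75.92°  ·
  (4,5): δ = 147.53°  ·
antipodal pairs: 4

count = 4; pairs: (0,3), (1,4), (2,4), (2,5)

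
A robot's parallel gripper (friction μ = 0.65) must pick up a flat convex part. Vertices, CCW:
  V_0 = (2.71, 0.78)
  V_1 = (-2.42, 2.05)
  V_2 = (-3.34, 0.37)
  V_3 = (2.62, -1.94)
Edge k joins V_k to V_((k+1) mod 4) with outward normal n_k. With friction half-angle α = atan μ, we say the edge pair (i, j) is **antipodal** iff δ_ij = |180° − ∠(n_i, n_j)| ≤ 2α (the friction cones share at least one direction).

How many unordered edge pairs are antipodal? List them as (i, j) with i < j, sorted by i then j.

count = 2; pairs: (0,2), (1,3)

α = atan 0.65 = 33.02°;  2α = 66.05°
n_0 = (+0.2403, +0.9707)
n_1 = (-0.8771, +0.4803)
n_2 = (-0.3614, -0.9324)
n_3 = (+0.9995, -0.0331)
  (0,1): δ = 104.80°  ·
  (0,2): δ = 7.28°  ✓
  (0,3): δ = 102.01°  ·
  (1,2): δ = 82.48°  ·
  (1,3): δ = 26.81°  ✓
  (2,3): δ = 70.71°  ·
antipodal pairs: 2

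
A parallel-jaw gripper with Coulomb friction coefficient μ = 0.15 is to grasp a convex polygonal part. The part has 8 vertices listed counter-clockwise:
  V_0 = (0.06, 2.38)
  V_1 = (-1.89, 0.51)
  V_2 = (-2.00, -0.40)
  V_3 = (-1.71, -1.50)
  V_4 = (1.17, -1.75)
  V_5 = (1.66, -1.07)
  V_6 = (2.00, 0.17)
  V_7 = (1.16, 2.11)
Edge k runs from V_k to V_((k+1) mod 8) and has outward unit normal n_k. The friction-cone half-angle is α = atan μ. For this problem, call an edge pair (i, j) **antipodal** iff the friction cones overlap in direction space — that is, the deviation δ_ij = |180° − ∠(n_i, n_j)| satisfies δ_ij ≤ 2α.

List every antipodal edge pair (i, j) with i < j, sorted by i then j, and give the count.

count = 4; pairs: (0,4), (1,5), (2,6), (3,7)

α = atan 0.15 = 8.53°;  2α = 17.06°
n_0 = (-0.6921, +0.7218)
n_1 = (-0.9928, +0.1200)
n_2 = (-0.9670, -0.2549)
n_3 = (-0.0865, -0.9963)
n_4 = (+0.8113, -0.5846)
n_5 = (+0.9644, -0.2644)
n_6 = (+0.9177, +0.3973)
n_7 = (+0.2384, +0.9712)
  (0,1): δ = 140.69°  ·
  (0,2): δ = 119.03°  ·
  (0,3): δ = 48.76°  ·
  (0,4): δ = 10.42°  ✓
  (0,5): δ = 30.87°  ·
  (0,6): δ = 69.61°  ·
  (0,7): δ = 122.41°  ·
  (1,2): δ = 158.34°  ·
  (1,3): δ = 88.07°  ·
  (1,4): δ = 28.88°  ·
  (1,5): δ = 8.44°  ✓
  (1,6): δ = 30.30°  ·
  (1,7): δ = 83.10°  ·
  (2,3): δ = 109.73°  ·
  (2,4): δ = 50.55°  ·
  (2,5): δ = 30.10°  ·
  (2,6): δ = 8.64°  ✓
  (2,7): δ = 61.44°  ·
  (3,4): δ = 120.81°  ·
  (3,5): δ = 100.37°  ·
  (3,6): δ = 61.63°  ·
  (3,7): δ = 8.83°  ✓
  (4,5): δ = 159.56°  ·
  (4,6): δ = 120.81°  ·
  (4,7): δ = 68.01°  ·
  (5,6): δ = 141.25°  ·
  (5,7): δ = 88.46°  ·
  (6,7): δ = 127.20°  ·
antipodal pairs: 4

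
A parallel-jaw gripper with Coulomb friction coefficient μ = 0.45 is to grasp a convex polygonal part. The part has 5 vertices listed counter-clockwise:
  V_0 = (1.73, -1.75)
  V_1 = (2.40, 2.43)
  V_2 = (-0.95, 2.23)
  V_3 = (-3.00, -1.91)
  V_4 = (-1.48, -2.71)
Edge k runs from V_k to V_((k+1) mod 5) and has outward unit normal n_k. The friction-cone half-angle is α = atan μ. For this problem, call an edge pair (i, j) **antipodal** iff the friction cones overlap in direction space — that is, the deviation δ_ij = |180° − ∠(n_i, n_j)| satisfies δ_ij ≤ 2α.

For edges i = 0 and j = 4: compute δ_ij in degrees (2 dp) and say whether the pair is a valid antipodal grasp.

α = atan 0.45 = 24.23°;  2α = 48.46°
edge 0: e_0 = (+0.67, +4.18);  n_0 = (+0.9874, -0.1583)
edge 4: e_4 = (+3.21, +0.96);  n_4 = (+0.2865, -0.9581)
∠(n_0, n_4) = 64.24°
δ = |180° − 64.24°| = 115.76°
115.76° > 2α = 48.46°  →  invalid

δ = 115.76°, invalid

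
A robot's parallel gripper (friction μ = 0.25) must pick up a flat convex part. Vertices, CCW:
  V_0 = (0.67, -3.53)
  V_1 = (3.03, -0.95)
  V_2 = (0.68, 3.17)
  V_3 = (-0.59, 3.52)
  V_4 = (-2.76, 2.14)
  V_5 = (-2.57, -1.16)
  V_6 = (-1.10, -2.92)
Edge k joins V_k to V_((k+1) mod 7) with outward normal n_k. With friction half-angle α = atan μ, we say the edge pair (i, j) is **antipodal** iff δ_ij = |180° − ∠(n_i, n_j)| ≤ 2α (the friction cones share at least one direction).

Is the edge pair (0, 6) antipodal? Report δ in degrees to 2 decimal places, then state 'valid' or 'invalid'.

α = atan 0.25 = 14.04°;  2α = 28.07°
edge 0: e_0 = (+2.36, +2.58);  n_0 = (+0.7379, -0.6749)
edge 6: e_6 = (+1.77, -0.61);  n_6 = (-0.3258, -0.9454)
∠(n_0, n_6) = 66.57°
δ = |180° − 66.57°| = 113.43°
113.43° > 2α = 28.07°  →  invalid

δ = 113.43°, invalid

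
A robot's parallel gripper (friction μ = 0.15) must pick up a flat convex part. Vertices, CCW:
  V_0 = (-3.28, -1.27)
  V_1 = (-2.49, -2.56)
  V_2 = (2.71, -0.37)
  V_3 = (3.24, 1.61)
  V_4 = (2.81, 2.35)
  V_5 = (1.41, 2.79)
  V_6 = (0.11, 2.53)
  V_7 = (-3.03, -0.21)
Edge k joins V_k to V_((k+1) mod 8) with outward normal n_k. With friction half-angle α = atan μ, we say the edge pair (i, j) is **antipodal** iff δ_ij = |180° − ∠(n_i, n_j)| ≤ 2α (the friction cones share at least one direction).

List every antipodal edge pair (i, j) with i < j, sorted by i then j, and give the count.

count = 3; pairs: (0,3), (1,5), (2,7)

α = atan 0.15 = 8.53°;  2α = 17.06°
n_0 = (-0.8528, -0.5223)
n_1 = (+0.3881, -0.9216)
n_2 = (+0.9660, -0.2586)
n_3 = (+0.8646, +0.5024)
n_4 = (+0.2998, +0.9540)
n_5 = (-0.1961, +0.9806)
n_6 = (-0.6575, +0.7535)
n_7 = (-0.9733, +0.2296)
  (0,1): δ = 98.64°  ·
  (0,2): δ = 46.47°  ·
  (0,3): δ = 1.32°  ✓
  (0,4): δ = 41.07°  ·
  (0,5): δ = 69.83°  ·
  (0,6): δ = 99.62°  ·
  (0,7): δ = 135.25°  ·
  (1,2): δ = 127.82°  ·
  (1,3): δ = 82.68°  ·
  (1,4): δ = 40.29°  ·
  (1,5): δ = 11.53°  ✓
  (1,6): δ = 18.27°  ·
  (1,7): δ = 53.89°  ·
  (2,3): δ = 134.85°  ·
  (2,4): δ = 92.46°  ·
  (2,5): δ = 63.70°  ·
  (2,6): δ = 33.91°  ·
  (2,7): δ = 1.71°  ✓
  (3,4): δ = 137.61°  ·
  (3,5): δ = 108.85°  ·
  (3,6): δ = 79.05°  ·
  (3,7): δ = 43.43°  ·
  (4,5): δ = 151.24°  ·
  (4,6): δ = 121.44°  ·
  (4,7): δ = 85.82°  ·
  (5,6): δ = 150.20°  ·
  (5,7): δ = 114.58°  ·
  (6,7): δ = 144.38°  ·
antipodal pairs: 3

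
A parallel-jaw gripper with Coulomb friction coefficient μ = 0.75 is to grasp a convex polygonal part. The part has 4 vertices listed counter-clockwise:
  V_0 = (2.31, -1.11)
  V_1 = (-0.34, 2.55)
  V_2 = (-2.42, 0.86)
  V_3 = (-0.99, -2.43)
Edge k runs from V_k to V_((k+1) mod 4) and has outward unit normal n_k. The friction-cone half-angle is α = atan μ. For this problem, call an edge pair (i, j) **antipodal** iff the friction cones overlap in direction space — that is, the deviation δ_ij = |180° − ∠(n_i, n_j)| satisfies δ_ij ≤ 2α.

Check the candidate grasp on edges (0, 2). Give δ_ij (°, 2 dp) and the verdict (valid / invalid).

α = atan 0.75 = 36.87°;  2α = 73.74°
edge 0: e_0 = (-2.65, +3.66);  n_0 = (+0.8100, +0.5865)
edge 2: e_2 = (+1.43, -3.29);  n_2 = (-0.9171, -0.3986)
∠(n_0, n_2) = 167.59°
δ = |180° − 167.59°| = 12.41°
12.41° ≤ 2α = 73.74°  →  valid

δ = 12.41°, valid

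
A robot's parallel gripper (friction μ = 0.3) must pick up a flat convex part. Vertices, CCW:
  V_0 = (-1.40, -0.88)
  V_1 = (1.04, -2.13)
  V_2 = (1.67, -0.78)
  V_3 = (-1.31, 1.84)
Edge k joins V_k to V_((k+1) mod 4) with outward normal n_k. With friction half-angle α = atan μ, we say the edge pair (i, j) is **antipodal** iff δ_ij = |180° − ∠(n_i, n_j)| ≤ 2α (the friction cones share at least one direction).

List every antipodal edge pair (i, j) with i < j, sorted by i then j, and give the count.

count = 2; pairs: (0,2), (1,3)

α = atan 0.3 = 16.70°;  2α = 33.40°
n_0 = (-0.4559, -0.8900)
n_1 = (+0.9062, -0.4229)
n_2 = (+0.6603, +0.7510)
n_3 = (-0.9995, +0.0331)
  (0,1): δ = 87.89°  ·
  (0,2): δ = 14.20°  ✓
  (0,3): δ = 115.23°  ·
  (1,2): δ = 106.30°  ·
  (1,3): δ = 23.12°  ✓
  (2,3): δ = 50.57°  ·
antipodal pairs: 2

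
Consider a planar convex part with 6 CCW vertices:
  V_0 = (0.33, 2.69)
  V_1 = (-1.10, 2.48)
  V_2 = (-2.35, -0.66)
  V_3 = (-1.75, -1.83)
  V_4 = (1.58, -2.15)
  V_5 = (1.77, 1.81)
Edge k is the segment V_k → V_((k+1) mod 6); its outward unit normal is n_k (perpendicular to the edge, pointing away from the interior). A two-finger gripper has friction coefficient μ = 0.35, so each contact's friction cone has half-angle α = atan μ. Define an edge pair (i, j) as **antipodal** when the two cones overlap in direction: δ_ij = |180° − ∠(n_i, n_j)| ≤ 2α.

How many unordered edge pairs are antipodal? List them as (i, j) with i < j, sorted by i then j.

α = atan 0.35 = 19.29°;  2α = 38.58°
n_0 = (-0.1453, +0.9894)
n_1 = (-0.9291, +0.3699)
n_2 = (-0.8898, -0.4563)
n_3 = (-0.0957, -0.9954)
n_4 = (+0.9989, -0.0479)
n_5 = (+0.5215, +0.8533)
  (0,1): δ = 120.06°  ·
  (0,2): δ = 71.20°  ·
  (0,3): δ = 13.84°  ✓
  (0,4): δ = 78.90°  ·
  (0,5): δ = 140.22°  ·
  (1,2): δ = 131.14°  ·
  (1,3): δ = 73.78°  ·
  (1,4): δ = 18.96°  ✓
  (1,5): δ = 80.28°  ·
  (2,3): δ = 122.64°  ·
  (2,4): δ = 29.90°  ✓
  (2,5): δ = 31.42°  ✓
  (3,4): δ = 87.26°  ·
  (3,5): δ = 25.94°  ✓
  (4,5): δ = 118.68°  ·
antipodal pairs: 5

count = 5; pairs: (0,3), (1,4), (2,4), (2,5), (3,5)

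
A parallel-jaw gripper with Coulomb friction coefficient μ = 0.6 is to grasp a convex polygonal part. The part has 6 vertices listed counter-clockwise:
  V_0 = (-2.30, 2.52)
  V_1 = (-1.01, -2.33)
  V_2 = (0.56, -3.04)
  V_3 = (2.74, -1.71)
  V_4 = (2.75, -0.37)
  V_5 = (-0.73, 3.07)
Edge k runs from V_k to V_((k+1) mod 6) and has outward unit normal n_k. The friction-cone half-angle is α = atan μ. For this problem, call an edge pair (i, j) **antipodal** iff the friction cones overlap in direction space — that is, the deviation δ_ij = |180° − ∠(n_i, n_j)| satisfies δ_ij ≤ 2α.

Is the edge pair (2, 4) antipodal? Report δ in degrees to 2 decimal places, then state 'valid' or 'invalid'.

δ = 76.06°, invalid

α = atan 0.6 = 30.96°;  2α = 61.93°
edge 2: e_2 = (+2.18, +1.33);  n_2 = (+0.5208, -0.8537)
edge 4: e_4 = (-3.48, +3.44);  n_4 = (+0.7030, +0.7112)
∠(n_2, n_4) = 103.94°
δ = |180° − 103.94°| = 76.06°
76.06° > 2α = 61.93°  →  invalid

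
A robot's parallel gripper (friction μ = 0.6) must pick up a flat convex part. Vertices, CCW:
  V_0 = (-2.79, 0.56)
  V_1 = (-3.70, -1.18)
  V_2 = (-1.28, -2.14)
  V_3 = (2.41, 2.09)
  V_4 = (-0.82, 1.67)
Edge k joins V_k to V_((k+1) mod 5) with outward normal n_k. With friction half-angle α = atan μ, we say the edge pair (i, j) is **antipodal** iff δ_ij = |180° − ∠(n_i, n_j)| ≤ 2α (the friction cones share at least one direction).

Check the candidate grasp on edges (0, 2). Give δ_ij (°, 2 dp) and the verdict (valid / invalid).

α = atan 0.6 = 30.96°;  2α = 61.93°
edge 0: e_0 = (-0.91, -1.74);  n_0 = (-0.8861, +0.4634)
edge 2: e_2 = (+3.69, +4.23);  n_2 = (+0.7536, -0.6574)
∠(n_0, n_2) = 166.51°
δ = |180° − 166.51°| = 13.49°
13.49° ≤ 2α = 61.93°  →  valid

δ = 13.49°, valid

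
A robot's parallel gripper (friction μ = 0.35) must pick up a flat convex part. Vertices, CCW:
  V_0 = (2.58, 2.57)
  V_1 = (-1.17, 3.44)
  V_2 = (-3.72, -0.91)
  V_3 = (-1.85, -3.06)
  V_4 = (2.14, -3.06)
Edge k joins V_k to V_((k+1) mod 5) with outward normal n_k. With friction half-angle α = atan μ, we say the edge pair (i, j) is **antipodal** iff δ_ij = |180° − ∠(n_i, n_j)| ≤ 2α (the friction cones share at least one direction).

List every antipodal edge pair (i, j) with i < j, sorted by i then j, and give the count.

count = 3; pairs: (0,2), (0,3), (1,4)

α = atan 0.35 = 19.29°;  2α = 38.58°
n_0 = (+0.2260, +0.9741)
n_1 = (-0.8627, +0.5057)
n_2 = (-0.7545, -0.6563)
n_3 = (+0.0000, -1.0000)
n_4 = (+0.9970, -0.0779)
  (0,1): δ = 107.32°  ·
  (0,2): δ = 35.92°  ✓
  (0,3): δ = 13.06°  ✓
  (0,4): δ = 98.59°  ·
  (1,2): δ = 108.61°  ·
  (1,3): δ = 59.62°  ·
  (1,4): δ = 25.91°  ✓
  (2,3): δ = 131.02°  ·
  (2,4): δ = 45.48°  ·
  (3,4): δ = 94.47°  ·
antipodal pairs: 3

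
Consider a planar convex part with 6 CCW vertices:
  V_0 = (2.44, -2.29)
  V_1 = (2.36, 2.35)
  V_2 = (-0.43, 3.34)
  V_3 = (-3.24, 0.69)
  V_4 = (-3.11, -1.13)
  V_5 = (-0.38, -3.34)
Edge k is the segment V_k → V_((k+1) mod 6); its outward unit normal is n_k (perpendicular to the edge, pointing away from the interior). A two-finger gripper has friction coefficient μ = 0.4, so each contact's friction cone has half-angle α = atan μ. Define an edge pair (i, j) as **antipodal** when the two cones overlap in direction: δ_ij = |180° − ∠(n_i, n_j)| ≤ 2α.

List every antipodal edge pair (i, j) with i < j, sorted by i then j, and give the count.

count = 4; pairs: (0,3), (1,4), (1,5), (2,5)

α = atan 0.4 = 21.80°;  2α = 43.60°
n_0 = (+0.9999, +0.0172)
n_1 = (+0.3344, +0.9424)
n_2 = (-0.6861, +0.7275)
n_3 = (-0.9975, -0.0712)
n_4 = (-0.6292, -0.7772)
n_5 = (+0.3489, -0.9371)
  (0,1): δ = 110.52°  ·
  (0,2): δ = 47.67°  ·
  (0,3): δ = 3.10°  ✓
  (0,4): δ = 50.02°  ·
  (0,5): δ = 109.43°  ·
  (1,2): δ = 117.14°  ·
  (1,3): δ = 66.38°  ·
  (1,4): δ = 19.45°  ✓
  (1,5): δ = 39.96°  ✓
  (2,3): δ = 129.24°  ·
  (2,4): δ = 82.31°  ·
  (2,5): δ = 22.90°  ✓
  (3,4): δ = 133.08°  ·
  (3,5): δ = 73.66°  ·
  (4,5): δ = 120.59°  ·
antipodal pairs: 4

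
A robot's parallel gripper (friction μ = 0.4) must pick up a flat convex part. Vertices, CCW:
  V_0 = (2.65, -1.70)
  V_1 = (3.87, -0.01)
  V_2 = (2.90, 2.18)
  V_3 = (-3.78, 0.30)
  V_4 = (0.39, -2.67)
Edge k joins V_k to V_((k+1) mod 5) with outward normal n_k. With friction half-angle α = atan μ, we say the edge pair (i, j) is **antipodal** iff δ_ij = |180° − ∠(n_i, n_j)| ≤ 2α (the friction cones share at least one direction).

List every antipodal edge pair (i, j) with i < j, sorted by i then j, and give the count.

α = atan 0.4 = 21.80°;  2α = 43.60°
n_0 = (+0.8108, -0.5853)
n_1 = (+0.9143, +0.4050)
n_2 = (-0.2709, +0.9626)
n_3 = (-0.5801, -0.8145)
n_4 = (+0.3944, -0.9189)
  (0,1): δ = 120.29°  ·
  (0,2): δ = 38.46°  ✓
  (0,3): δ = 90.37°  ·
  (0,4): δ = 149.05°  ·
  (1,2): δ = 98.17°  ·
  (1,3): δ = 30.65°  ✓
  (1,4): δ = 89.34°  ·
  (2,3): δ = 51.18°  ·
  (2,4): δ = 7.51°  ✓
  (3,4): δ = 121.31°  ·
antipodal pairs: 3

count = 3; pairs: (0,2), (1,3), (2,4)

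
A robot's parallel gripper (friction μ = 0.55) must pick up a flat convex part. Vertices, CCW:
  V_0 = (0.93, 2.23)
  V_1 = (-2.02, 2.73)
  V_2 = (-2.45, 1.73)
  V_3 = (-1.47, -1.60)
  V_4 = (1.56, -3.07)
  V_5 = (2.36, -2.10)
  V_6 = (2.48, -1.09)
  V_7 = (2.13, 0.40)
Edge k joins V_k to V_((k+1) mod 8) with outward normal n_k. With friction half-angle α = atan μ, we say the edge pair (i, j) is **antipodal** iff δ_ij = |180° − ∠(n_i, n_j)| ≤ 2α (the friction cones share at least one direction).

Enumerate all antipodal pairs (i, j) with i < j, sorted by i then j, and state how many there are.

count = 11; pairs: (0,3), (1,4), (1,5), (1,6), (1,7), (2,4), (2,5), (2,6), (2,7), (3,6), (3,7)

α = atan 0.55 = 28.81°;  2α = 57.62°
n_0 = (+0.1671, +0.9859)
n_1 = (-0.9187, +0.3950)
n_2 = (-0.9593, -0.2823)
n_3 = (-0.4365, -0.8997)
n_4 = (+0.7715, -0.6363)
n_5 = (+0.9930, -0.1180)
n_6 = (+0.9735, +0.2287)
n_7 = (+0.8362, +0.5484)
  (0,1): δ = 103.65°  ·
  (0,2): δ = 63.98°  ·
  (0,3): δ = 16.26°  ✓
  (0,4): δ = 60.11°  ·
  (0,5): δ = 92.84°  ·
  (0,6): δ = 112.84°  ·
  (0,7): δ = 132.87°  ·
  (1,2): δ = 140.33°  ·
  (1,3): δ = 92.61°  ·
  (1,4): δ = 16.25°  ✓
  (1,5): δ = 16.49°  ✓
  (1,6): δ = 36.49°  ✓
  (1,7): δ = 56.52°  ✓
  (2,3): δ = 132.28°  ·
  (2,4): δ = 55.91°  ✓
  (2,5): δ = 23.17°  ✓
  (2,6): δ = 3.18°  ✓
  (2,7): δ = 16.86°  ✓
  (3,4): δ = 103.63°  ·
  (3,5): δ = 70.90°  ·
  (3,6): δ = 50.90°  ✓
  (3,7): δ = 30.87°  ✓
  (4,5): δ = 147.26°  ·
  (4,6): δ = 127.27°  ·
  (4,7): δ = 107.23°  ·
  (5,6): δ = 160.01°  ·
  (5,7): δ = 139.97°  ·
  (6,7): δ = 159.96°  ·
antipodal pairs: 11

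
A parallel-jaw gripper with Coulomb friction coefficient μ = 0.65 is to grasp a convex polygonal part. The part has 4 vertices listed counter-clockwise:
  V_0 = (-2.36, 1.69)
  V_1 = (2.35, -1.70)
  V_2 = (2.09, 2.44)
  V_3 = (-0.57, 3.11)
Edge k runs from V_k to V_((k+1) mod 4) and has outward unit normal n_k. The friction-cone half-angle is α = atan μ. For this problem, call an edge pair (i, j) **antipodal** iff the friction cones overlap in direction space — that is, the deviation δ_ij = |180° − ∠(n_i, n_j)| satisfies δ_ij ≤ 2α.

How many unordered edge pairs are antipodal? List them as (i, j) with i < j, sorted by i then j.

count = 3; pairs: (0,1), (0,2), (1,3)

α = atan 0.65 = 33.02°;  2α = 66.05°
n_0 = (-0.5842, -0.8116)
n_1 = (+0.9980, +0.0627)
n_2 = (+0.2443, +0.9697)
n_3 = (-0.6215, +0.7834)
  (0,1): δ = 50.66°  ✓
  (0,2): δ = 21.61°  ✓
  (0,3): δ = 74.17°  ·
  (1,2): δ = 107.73°  ·
  (1,3): δ = 55.17°  ✓
  (2,3): δ = 127.44°  ·
antipodal pairs: 3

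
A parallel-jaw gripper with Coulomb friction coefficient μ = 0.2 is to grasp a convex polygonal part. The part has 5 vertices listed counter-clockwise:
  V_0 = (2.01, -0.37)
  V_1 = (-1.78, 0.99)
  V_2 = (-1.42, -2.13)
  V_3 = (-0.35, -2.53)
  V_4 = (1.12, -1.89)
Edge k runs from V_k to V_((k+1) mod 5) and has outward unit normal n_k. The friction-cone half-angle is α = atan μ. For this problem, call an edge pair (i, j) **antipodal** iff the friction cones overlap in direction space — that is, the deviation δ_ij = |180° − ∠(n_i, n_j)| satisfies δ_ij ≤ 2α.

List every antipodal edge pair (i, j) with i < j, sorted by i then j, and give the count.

count = 1; pairs: (0,2)

α = atan 0.2 = 11.31°;  2α = 22.62°
n_0 = (+0.3378, +0.9412)
n_1 = (-0.9934, -0.1146)
n_2 = (-0.3502, -0.9367)
n_3 = (+0.3992, -0.9169)
n_4 = (+0.8630, -0.5053)
  (0,1): δ = 63.68°  ·
  (0,2): δ = 0.76°  ✓
  (0,3): δ = 43.27°  ·
  (0,4): δ = 79.39°  ·
  (1,2): δ = 117.08°  ·
  (1,3): δ = 73.05°  ·
  (1,4): δ = 36.93°  ·
  (2,3): δ = 135.98°  ·
  (2,4): δ = 99.85°  ·
  (3,4): δ = 143.88°  ·
antipodal pairs: 1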